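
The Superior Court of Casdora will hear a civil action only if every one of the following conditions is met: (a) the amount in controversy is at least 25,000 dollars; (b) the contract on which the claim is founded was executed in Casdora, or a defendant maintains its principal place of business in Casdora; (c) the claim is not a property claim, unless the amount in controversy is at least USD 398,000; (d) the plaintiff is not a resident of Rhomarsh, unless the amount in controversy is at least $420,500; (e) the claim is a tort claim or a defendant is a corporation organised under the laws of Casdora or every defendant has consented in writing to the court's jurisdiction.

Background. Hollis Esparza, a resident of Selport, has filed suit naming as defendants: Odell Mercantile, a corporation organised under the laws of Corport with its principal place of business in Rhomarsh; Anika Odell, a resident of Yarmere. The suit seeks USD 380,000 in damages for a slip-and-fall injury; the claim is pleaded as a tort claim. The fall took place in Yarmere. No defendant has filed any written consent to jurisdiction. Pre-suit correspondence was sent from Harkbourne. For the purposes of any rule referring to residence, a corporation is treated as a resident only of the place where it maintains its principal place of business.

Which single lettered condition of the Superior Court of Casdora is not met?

(b)

The Superior Court of Casdora:
  (a) The amount in controversy is 380,000 dollars, which meets the $25,000 floor. Satisfied.
  (b) No contract (and hence no place of execution) is alleged; the corporate defendant(s) have their principal place of business in Rhomarsh, not Casdora — no alternative holds. Not met.
  (c) The claim is a tort claim, not a property claim. Satisfied.
  (d) The plaintiff resides in Selport, which is not Rhomarsh. Met.
  (e) The claim is a tort claim, so this disjunct is met. Met.
Only condition (b) fails.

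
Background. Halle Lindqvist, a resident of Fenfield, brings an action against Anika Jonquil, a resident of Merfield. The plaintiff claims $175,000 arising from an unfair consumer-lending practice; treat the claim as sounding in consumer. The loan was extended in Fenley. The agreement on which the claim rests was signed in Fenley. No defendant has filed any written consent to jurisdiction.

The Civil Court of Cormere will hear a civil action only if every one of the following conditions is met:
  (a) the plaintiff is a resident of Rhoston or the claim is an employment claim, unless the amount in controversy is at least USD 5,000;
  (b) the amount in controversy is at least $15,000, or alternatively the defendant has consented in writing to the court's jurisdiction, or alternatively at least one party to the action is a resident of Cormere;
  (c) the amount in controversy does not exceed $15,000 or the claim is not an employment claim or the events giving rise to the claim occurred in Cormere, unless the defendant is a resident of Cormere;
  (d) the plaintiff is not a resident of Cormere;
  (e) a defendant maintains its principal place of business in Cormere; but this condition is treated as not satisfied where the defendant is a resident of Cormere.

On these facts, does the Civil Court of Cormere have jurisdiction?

The Civil Court of Cormere:
  (a) The plaintiff resides in Fenfield, not Rhoston; the claim is a consumer claim, not an employment claim — every alternative fails. But the amount in controversy is USD 175,000, which meets the USD 5,000 floor, and the 'unless' clause therefore excuses the requirement. Condition met.
  (b) The amount in controversy is USD 175,000, which meets the $15,000 floor, so one alternative holds. Condition met.
  (c) The claim is a consumer claim, not an employment claim, which satisfies one of the alternatives. Condition met.
  (d) The plaintiff resides in Fenfield, which is not Cormere. Met.
  (e) No defendant is a corporation. Not satisfied.
  → No jurisdiction.

No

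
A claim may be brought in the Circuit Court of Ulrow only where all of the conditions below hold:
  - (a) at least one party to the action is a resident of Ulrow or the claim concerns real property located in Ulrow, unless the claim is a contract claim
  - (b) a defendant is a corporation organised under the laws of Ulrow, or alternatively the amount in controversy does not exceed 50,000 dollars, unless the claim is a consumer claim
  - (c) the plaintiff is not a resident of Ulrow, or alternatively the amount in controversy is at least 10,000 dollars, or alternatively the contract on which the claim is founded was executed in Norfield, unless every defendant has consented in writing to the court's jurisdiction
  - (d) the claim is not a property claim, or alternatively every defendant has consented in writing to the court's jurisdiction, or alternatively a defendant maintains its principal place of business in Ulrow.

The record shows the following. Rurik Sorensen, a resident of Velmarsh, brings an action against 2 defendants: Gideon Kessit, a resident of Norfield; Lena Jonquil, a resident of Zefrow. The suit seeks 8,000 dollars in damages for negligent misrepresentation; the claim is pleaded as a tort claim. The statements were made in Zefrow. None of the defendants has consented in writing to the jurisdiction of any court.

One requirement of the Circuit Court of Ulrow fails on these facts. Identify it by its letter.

The Circuit Court of Ulrow:
  (a) No party resides in Ulrow; the claim does not concern real property — none of the alternatives is met. Nor does the 'unless' clause help: the claim is a tort claim, not a contract claim. Fails.
  (b) The amount in controversy is 8,000 dollars, within the $50,000 ceiling, so this disjunct is met. Satisfied.
  (c) The plaintiff resides in Velmarsh, which is not Ulrow, which satisfies one of the alternatives. Met.
  (d) The claim is a tort claim, not a property claim — that alternative is enough. Condition met.
Only condition (a) fails.

(a)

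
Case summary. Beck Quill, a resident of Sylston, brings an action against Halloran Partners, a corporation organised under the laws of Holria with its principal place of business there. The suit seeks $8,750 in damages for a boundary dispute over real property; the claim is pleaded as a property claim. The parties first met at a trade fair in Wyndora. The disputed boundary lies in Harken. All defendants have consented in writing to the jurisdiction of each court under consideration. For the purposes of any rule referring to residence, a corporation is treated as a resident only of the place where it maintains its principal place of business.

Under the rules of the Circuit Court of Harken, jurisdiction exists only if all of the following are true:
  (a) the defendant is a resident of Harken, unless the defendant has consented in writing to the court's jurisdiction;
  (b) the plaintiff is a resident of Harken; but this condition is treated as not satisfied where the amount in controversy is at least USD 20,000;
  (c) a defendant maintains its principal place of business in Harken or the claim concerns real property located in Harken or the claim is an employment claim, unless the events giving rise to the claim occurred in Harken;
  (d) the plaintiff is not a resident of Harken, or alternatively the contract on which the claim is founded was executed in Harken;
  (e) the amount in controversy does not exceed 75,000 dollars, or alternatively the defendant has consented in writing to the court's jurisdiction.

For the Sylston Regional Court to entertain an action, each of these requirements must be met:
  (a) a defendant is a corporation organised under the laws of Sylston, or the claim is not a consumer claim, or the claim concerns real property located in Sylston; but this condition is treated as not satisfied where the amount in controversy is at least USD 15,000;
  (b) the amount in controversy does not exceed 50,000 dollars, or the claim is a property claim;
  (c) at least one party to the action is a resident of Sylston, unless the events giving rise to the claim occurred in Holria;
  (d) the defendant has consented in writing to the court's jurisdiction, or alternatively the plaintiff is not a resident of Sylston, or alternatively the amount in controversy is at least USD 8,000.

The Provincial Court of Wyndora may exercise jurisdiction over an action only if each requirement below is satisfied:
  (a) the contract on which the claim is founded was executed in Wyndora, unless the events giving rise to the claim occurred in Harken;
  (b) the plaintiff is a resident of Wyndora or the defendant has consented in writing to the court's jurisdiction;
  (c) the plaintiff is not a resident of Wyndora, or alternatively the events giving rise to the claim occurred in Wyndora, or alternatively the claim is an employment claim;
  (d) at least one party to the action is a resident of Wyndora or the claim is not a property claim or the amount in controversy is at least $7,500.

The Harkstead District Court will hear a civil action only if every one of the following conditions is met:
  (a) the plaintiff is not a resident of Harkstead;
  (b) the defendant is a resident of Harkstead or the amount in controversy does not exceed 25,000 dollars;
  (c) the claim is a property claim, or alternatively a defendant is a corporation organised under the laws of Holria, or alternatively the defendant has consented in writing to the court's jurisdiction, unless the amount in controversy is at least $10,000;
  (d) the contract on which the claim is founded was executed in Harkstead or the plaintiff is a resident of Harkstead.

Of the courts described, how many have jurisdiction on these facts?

2

The Circuit Court of Harken:
  (a) The defendant resides in Holria, not Harken. But every defendant has filed written consent, and the 'unless' clause therefore excuses the requirement. Satisfied.
  (b) The plaintiff resides in Sylston, not Harken. Not met.
  (c) The property lies in Harken, which satisfies one of the alternatives. Condition met.
  (d) The plaintiff resides in Sylston, which is not Harken — that alternative is enough. Condition met.
  (e) The amount in controversy is $8,750, within the $75,000 ceiling, so one alternative holds. Satisfied.
  → The court lacks jurisdiction.
The Sylston Regional Court:
  (a) The claim is a property claim, not a consumer claim, so one alternative holds. The exception is not triggered, since the amount in controversy is 8,750 dollars, below the USD 15,000 floor. Met.
  (b) The amount in controversy is 8,750 dollars, within the 50,000 dollars ceiling — that alternative is enough. Met.
  (c) Beck Quill resides in Sylston. Satisfied.
  (d) Every defendant has filed written consent — that alternative is enough. Condition met.
  → The court has jurisdiction.
The Provincial Court of Wyndora:
  (a) No contract (and hence no place of execution) is alleged. But the operative events occurred in Harken, and the 'unless' clause therefore excuses the requirement. Met.
  (b) Every defendant has filed written consent, so this disjunct is met. Condition met.
  (c) The plaintiff resides in Sylston, which is not Wyndora, so one alternative holds. Satisfied.
  (d) The amount in controversy is USD 8,750, which meets the USD 7,500 floor, so one alternative holds. Satisfied.
  → All conditions met; jurisdiction exists.
The Harkstead District Court:
  (a) The plaintiff resides in Sylston, which is not Harkstead. Satisfied.
  (b) The amount in controversy is $8,750, within the $25,000 ceiling — that alternative is enough. Satisfied.
  (c) The claim is a property claim, so one alternative holds. Satisfied.
  (d) No contract (and hence no place of execution) is alleged; the plaintiff resides in Sylston, not Harkstead — every alternative fails. Condition not met.
  → No jurisdiction.
Courts with jurisdiction: the Sylston Regional Court, the Provincial Court of Wyndora — 2 in total.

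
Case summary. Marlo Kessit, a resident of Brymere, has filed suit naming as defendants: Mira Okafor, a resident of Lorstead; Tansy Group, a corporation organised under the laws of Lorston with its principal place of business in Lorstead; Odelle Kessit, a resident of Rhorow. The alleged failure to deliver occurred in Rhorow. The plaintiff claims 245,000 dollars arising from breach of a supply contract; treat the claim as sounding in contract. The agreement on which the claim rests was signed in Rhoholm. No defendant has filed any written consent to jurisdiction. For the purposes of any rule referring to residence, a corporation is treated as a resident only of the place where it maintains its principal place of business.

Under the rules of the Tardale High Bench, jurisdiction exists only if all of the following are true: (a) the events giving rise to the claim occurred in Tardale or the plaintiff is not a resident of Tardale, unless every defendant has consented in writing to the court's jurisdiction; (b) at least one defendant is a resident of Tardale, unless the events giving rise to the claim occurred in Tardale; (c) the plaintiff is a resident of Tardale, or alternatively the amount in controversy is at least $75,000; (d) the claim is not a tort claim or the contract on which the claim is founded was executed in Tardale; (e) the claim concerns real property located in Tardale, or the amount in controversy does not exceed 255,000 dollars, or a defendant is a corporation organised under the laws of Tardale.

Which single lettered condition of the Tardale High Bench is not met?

(b)

The Tardale High Bench:
  (a) The plaintiff resides in Brymere, which is not Tardale — that alternative is enough. Satisfied.
  (b) No defendant resides in Tardale (they reside in Lorstead, Lorstead, Rhorow). The proviso offers no rescue either, since the operative events occurred in Rhorow, not Tardale. Not met.
  (c) The amount in controversy is USD 245,000, which meets the USD 75,000 floor — that alternative is enough. Condition met.
  (d) The claim is a contract claim, not a tort claim, which satisfies one of the alternatives. Met.
  (e) The amount in controversy is 245,000 dollars, within the $255,000 ceiling, so this disjunct is met. Met.
Only condition (b) fails.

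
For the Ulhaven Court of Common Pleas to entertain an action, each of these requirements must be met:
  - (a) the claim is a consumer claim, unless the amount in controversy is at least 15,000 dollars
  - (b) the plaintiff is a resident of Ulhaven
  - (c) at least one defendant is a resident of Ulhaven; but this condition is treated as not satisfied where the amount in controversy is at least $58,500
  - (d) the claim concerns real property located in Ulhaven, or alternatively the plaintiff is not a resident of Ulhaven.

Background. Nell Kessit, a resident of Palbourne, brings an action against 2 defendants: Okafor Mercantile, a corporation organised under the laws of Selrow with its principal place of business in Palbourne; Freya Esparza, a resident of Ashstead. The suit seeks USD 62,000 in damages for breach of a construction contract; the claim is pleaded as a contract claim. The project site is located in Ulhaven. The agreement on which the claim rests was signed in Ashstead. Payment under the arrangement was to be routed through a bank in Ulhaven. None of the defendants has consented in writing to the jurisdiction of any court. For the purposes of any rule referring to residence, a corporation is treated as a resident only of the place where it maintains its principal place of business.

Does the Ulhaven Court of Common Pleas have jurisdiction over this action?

The Ulhaven Court of Common Pleas:
  (a) The claim is a contract claim, not a consumer claim. However, the amount in controversy is 62,000 dollars, which meets the $15,000 floor, so the 'unless' proviso supplies this condition. Satisfied.
  (b) The plaintiff resides in Palbourne, not Ulhaven. Not satisfied.
  (c) No defendant resides in Ulhaven (they reside in Palbourne, Ashstead). Not satisfied.
  (d) The plaintiff resides in Palbourne, which is not Ulhaven, so this disjunct is met. Satisfied.
  → The court lacks jurisdiction.

No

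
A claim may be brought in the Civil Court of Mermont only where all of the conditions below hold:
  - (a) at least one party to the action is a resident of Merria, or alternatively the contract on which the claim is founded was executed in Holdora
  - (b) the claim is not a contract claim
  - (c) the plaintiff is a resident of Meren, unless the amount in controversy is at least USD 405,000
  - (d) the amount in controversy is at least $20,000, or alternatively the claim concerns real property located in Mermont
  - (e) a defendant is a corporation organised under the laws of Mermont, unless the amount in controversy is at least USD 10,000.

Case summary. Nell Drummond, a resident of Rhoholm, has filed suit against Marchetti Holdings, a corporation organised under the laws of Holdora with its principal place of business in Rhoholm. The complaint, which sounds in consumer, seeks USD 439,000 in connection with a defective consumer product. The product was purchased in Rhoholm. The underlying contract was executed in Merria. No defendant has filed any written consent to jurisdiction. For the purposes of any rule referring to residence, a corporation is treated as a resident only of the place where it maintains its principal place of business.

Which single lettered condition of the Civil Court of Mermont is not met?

(a)

The Civil Court of Mermont:
  (a) No party resides in Merria; the contract was executed in Merria, not Holdora — none of the alternatives is met. Condition not met.
  (b) The claim is a consumer claim, not a contract claim. Condition met.
  (c) The plaintiff resides in Rhoholm, not Meren. The proviso rescues it, though: the amount in controversy is USD 439,000, which meets the USD 405,000 floor. Satisfied.
  (d) The amount in controversy is $439,000, which meets the $20,000 floor, which satisfies one of the alternatives. Condition met.
  (e) The corporate defendant(s) are organised in Holdora, not Mermont. However, the amount in controversy is 439,000 dollars, which meets the 10,000 dollars floor, so the 'unless' proviso supplies this condition. Satisfied.
Only condition (a) fails.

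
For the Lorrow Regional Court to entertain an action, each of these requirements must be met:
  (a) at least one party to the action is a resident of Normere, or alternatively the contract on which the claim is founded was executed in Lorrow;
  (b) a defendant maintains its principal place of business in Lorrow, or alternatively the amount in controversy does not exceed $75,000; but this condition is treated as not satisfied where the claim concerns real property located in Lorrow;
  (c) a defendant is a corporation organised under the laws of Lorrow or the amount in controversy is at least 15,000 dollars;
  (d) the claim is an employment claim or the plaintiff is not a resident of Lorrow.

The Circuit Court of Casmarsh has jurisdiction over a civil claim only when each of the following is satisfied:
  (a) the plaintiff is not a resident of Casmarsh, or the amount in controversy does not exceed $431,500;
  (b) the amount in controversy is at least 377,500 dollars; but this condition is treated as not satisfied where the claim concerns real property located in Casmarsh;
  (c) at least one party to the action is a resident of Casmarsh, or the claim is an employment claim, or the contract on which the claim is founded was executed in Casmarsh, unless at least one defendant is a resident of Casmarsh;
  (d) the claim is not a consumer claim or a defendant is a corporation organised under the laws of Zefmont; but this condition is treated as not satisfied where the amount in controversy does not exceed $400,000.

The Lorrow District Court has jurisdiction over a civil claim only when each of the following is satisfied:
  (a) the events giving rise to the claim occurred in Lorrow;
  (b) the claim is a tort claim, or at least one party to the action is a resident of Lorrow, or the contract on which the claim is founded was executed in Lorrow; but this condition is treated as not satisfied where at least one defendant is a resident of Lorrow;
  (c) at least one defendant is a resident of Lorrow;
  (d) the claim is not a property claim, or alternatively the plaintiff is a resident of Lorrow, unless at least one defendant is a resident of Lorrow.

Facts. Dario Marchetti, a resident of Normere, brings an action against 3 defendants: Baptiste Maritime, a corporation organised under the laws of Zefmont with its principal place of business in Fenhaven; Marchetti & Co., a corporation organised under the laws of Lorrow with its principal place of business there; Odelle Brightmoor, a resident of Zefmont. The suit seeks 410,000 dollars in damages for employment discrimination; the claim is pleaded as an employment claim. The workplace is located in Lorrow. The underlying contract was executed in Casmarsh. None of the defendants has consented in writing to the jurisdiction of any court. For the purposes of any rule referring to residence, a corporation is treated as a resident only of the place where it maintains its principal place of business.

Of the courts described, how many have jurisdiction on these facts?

The Lorrow Regional Court:
  (a) Dario Marchetti resides in Normere, so one alternative holds. Met.
  (b) Marchetti & Co. has its principal place of business in Lorrow, which satisfies one of the alternatives. The carve-out does not apply: the claim does not concern real property. Satisfied.
  (c) Marchetti & Co. is organised under the laws of Lorrow, so one alternative holds. Satisfied.
  (d) The claim is an employment claim — that alternative is enough. Met.
  → Every requirement is satisfied — jurisdiction.
The Circuit Court of Casmarsh:
  (a) The plaintiff resides in Normere, which is not Casmarsh, so one alternative holds. Met.
  (b) The amount in controversy is 410,000 dollars, which meets the $377,500 floor. The carve-out does not apply: the claim does not concern real property. Satisfied.
  (c) The claim is an employment claim, so this disjunct is met. Satisfied.
  (d) The claim is an employment claim, not a consumer claim, which satisfies one of the alternatives. The carve-out does not apply: the amount in controversy is USD 410,000, above the USD 400,000 ceiling. Satisfied.
  → The court has jurisdiction.
The Lorrow District Court:
  (a) The operative events occurred in Lorrow. Met.
  (b) Marchetti & Co. resides in Lorrow, which satisfies one of the alternatives. But Marchetti & Co. resides in Lorrow, triggering the carve-out and defeating this condition. Not met.
  (c) Marchetti & Co. resides in Lorrow. Met.
  (d) The claim is an employment claim, not a property claim, so one alternative holds. Condition met.
  → No jurisdiction.
Courts with jurisdiction: the Lorrow Regional Court, the Circuit Court of Casmarsh — 2 in total.

2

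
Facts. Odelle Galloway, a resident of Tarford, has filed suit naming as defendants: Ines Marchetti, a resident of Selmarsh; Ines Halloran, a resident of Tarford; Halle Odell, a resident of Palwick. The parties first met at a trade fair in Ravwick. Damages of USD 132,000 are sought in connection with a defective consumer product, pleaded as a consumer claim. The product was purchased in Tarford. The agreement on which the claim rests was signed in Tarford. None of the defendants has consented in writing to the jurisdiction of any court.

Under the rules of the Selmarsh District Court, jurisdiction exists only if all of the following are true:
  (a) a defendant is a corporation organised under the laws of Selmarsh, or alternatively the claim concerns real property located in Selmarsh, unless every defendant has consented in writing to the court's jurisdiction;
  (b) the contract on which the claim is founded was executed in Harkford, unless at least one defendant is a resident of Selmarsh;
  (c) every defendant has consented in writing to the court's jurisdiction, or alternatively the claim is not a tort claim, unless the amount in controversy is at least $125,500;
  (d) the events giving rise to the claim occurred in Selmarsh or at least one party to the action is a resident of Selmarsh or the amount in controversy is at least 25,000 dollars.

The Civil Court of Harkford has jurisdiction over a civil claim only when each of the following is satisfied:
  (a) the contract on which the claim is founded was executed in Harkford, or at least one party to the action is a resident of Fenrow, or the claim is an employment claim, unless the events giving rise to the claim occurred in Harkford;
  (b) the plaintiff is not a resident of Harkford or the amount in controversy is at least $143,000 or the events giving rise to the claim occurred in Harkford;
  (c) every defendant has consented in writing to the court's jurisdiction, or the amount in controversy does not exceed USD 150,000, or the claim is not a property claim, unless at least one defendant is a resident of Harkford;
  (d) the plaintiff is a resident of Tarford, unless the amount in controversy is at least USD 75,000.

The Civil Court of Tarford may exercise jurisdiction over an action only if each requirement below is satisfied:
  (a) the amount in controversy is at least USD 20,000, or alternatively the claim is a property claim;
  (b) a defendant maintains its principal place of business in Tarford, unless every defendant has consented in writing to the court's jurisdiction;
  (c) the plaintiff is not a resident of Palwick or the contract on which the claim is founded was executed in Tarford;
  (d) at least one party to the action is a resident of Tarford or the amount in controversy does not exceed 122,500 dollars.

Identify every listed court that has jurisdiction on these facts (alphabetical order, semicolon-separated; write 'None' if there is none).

None

The Selmarsh District Court:
  (a) No defendant is a corporation; the claim does not concern real property — no alternative holds. Nor does the 'unless' clause help: no such written consent has been filed. Fails.
  (b) The contract was executed in Tarford, not Harkford. But Ines Marchetti resides in Selmarsh, and the 'unless' clause therefore excuses the requirement. Satisfied.
  (c) The claim is a consumer claim, not a tort claim, so this disjunct is met. Satisfied.
  (d) Ines Marchetti resides in Selmarsh, so one alternative holds. Met.
  → The court lacks jurisdiction.
The Civil Court of Harkford:
  (a) The contract was executed in Tarford, not Harkford; no party resides in Fenrow; the claim is a consumer claim, not an employment claim — every alternative fails. The proviso offers no rescue either, since the operative events occurred in Tarford, not Harkford. Condition not met.
  (b) The plaintiff resides in Tarford, which is not Harkford — that alternative is enough. Condition met.
  (c) The amount in controversy is 132,000 dollars, within the $150,000 ceiling — that alternative is enough. Condition met.
  (d) The plaintiff resides in Tarford. Met.
  → Not every requirement is met — no jurisdiction.
The Civil Court of Tarford:
  (a) The amount in controversy is USD 132,000, which meets the 20,000 dollars floor, which satisfies one of the alternatives. Condition met.
  (b) No defendant is a corporation. And no such written consent has been filed, so the proviso does not save it. Fails.
  (c) The plaintiff resides in Tarford, which is not Palwick — that alternative is enough. Satisfied.
  (d) Odelle Galloway resides in Tarford — that alternative is enough. Condition met.
  → Not every requirement is met — no jurisdiction.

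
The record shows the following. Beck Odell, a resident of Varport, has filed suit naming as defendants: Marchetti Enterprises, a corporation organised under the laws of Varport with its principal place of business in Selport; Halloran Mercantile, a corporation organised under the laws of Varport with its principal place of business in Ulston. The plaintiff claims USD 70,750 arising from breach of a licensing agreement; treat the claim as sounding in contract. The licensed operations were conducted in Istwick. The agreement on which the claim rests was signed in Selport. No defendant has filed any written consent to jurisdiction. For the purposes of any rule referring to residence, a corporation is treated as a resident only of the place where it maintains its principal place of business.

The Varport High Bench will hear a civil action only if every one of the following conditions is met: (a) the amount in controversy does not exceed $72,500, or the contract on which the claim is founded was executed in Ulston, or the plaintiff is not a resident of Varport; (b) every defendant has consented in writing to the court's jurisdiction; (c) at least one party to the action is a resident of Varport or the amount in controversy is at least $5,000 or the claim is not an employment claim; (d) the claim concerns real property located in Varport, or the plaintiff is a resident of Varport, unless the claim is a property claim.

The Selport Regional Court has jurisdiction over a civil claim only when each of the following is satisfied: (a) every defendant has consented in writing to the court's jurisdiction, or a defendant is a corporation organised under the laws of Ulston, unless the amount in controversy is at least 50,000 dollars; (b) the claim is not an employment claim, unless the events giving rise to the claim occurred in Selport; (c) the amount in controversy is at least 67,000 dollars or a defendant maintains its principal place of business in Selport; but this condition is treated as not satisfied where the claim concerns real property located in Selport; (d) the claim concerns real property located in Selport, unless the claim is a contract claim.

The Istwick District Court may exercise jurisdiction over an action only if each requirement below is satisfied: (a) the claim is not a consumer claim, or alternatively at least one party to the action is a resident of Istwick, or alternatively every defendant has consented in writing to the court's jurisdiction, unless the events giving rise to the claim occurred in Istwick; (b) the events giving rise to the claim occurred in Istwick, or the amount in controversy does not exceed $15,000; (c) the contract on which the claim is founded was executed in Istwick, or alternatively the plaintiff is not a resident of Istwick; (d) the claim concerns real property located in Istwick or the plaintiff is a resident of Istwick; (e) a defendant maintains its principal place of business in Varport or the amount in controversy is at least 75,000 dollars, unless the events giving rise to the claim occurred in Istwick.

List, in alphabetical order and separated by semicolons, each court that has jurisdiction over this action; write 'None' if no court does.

The Varport High Bench:
  (a) The amount in controversy is $70,750, within the 72,500 dollars ceiling, which satisfies one of the alternatives. Satisfied.
  (b) No such written consent has been filed. Not met.
  (c) Beck Odell resides in Varport — that alternative is enough. Condition met.
  (d) The plaintiff resides in Varport, which satisfies one of the alternatives. Satisfied.
  → The court lacks jurisdiction.
The Selport Regional Court:
  (a) No such written consent has been filed; the corporate defendant(s) are organised in Varport, not Ulston — every alternative fails. The proviso rescues it, though: the amount in controversy is USD 70,750, which meets the $50,000 floor. Condition met.
  (b) The claim is a contract claim, not an employment claim. Satisfied.
  (c) The amount in controversy is $70,750, which meets the $67,000 floor, so this disjunct is met. The carve-out does not apply: the claim does not concern real property. Satisfied.
  (d) The claim does not concern real property. However, the claim is a contract claim, so the 'unless' proviso supplies this condition. Satisfied.
  → Every requirement is satisfied — jurisdiction.
The Istwick District Court:
  (a) The claim is a contract claim, not a consumer claim, so one alternative holds. Condition met.
  (b) The operative events occurred in Istwick — that alternative is enough. Condition met.
  (c) The plaintiff resides in Varport, which is not Istwick, so one alternative holds. Met.
  (d) The claim does not concern real property; the plaintiff resides in Varport, not Istwick — every alternative fails. Condition not met.
  (e) The corporate defendant(s) have their principal place of business in Selport, Ulston, not Varport; the amount in controversy is $70,750, below the 75,000 dollars floor — every alternative fails. But the operative events occurred in Istwick, and the 'unless' clause therefore excuses the requirement. Condition met.
  → Not every requirement is met — no jurisdiction.

the Selport Regional Court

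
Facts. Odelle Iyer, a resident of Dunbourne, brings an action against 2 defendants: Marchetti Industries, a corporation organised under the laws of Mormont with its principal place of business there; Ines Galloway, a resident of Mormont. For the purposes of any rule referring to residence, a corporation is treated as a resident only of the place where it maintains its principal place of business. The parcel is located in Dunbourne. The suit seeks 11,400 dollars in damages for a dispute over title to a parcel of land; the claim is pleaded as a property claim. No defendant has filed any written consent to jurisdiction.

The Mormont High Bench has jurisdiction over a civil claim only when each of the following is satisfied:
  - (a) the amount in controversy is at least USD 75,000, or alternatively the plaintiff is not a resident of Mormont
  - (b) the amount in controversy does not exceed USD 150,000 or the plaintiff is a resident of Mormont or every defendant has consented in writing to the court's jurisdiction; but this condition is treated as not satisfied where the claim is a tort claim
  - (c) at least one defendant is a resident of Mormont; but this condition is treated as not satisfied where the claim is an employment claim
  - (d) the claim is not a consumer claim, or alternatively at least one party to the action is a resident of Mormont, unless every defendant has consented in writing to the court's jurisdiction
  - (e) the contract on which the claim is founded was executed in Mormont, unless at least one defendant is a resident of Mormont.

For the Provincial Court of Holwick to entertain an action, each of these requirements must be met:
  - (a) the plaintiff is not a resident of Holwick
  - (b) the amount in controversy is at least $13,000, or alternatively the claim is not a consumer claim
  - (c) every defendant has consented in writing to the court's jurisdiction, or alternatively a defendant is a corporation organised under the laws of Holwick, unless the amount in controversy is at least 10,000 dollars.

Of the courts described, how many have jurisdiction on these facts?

2

The Mormont High Bench:
  (a) The plaintiff resides in Dunbourne, which is not Mormont — that alternative is enough. Met.
  (b) The amount in controversy is USD 11,400, within the $150,000 ceiling, so one alternative holds. And the carve-out is inapplicable — the claim is a property claim, not a tort claim. Condition met.
  (c) Marchetti Industries resides in Mormont. The carve-out does not apply: the claim is a property claim, not an employment claim. Satisfied.
  (d) The claim is a property claim, not a consumer claim, so one alternative holds. Satisfied.
  (e) No contract (and hence no place of execution) is alleged. However, Marchetti Industries resides in Mormont, so the 'unless' proviso supplies this condition. Condition met.
  → All conditions met; jurisdiction exists.
The Provincial Court of Holwick:
  (a) The plaintiff resides in Dunbourne, which is not Holwick. Satisfied.
  (b) The claim is a property claim, not a consumer claim, which satisfies one of the alternatives. Met.
  (c) No such written consent has been filed; the corporate defendant(s) are organised in Mormont, not Holwick — no alternative holds. The proviso rescues it, though: the amount in controversy is $11,400, which meets the 10,000 dollars floor. Satisfied.
  → Jurisdiction lies.
Courts with jurisdiction: the Mormont High Bench, the Provincial Court of Holwick — 2 in total.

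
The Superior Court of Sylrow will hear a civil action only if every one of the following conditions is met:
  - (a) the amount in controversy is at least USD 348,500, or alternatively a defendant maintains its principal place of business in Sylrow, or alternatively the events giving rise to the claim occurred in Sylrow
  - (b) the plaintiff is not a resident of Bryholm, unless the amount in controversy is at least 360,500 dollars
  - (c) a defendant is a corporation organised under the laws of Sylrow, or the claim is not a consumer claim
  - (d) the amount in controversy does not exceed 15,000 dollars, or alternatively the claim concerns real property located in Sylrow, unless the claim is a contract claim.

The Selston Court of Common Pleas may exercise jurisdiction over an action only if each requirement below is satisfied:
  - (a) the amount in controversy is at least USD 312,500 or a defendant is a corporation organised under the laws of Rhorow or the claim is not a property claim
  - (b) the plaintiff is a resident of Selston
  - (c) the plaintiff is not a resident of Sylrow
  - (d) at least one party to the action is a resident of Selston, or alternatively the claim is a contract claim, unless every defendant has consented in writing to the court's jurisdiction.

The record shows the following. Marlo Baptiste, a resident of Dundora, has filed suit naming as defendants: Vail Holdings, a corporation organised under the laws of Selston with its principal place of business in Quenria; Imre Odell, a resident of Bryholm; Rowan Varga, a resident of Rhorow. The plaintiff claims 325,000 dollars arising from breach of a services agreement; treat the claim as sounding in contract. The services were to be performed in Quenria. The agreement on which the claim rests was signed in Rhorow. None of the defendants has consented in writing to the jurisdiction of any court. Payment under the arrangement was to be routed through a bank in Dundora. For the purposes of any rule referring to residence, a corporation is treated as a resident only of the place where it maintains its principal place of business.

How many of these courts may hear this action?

0

The Superior Court of Sylrow:
  (a) The amount in controversy is $325,000, below the 348,500 dollars floor; the corporate defendant(s) have their principal place of business in Quenria, not Sylrow; the operative events occurred in Quenria, not Sylrow — no alternative holds. Not satisfied.
  (b) The plaintiff resides in Dundora, which is not Bryholm. Satisfied.
  (c) The claim is a contract claim, not a consumer claim — that alternative is enough. Met.
  (d) The amount in controversy is $325,000, above the 15,000 dollars ceiling; the claim does not concern real property — every alternative fails. However, the claim is a contract claim, so the 'unless' proviso supplies this condition. Condition met.
  → The court lacks jurisdiction.
The Selston Court of Common Pleas:
  (a) The amount in controversy is 325,000 dollars, which meets the USD 312,500 floor — that alternative is enough. Satisfied.
  (b) The plaintiff resides in Dundora, not Selston. Fails.
  (c) The plaintiff resides in Dundora, which is not Sylrow. Satisfied.
  (d) The claim is a contract claim — that alternative is enough. Condition met.
  → The court lacks jurisdiction.
No court satisfies all of its conditions.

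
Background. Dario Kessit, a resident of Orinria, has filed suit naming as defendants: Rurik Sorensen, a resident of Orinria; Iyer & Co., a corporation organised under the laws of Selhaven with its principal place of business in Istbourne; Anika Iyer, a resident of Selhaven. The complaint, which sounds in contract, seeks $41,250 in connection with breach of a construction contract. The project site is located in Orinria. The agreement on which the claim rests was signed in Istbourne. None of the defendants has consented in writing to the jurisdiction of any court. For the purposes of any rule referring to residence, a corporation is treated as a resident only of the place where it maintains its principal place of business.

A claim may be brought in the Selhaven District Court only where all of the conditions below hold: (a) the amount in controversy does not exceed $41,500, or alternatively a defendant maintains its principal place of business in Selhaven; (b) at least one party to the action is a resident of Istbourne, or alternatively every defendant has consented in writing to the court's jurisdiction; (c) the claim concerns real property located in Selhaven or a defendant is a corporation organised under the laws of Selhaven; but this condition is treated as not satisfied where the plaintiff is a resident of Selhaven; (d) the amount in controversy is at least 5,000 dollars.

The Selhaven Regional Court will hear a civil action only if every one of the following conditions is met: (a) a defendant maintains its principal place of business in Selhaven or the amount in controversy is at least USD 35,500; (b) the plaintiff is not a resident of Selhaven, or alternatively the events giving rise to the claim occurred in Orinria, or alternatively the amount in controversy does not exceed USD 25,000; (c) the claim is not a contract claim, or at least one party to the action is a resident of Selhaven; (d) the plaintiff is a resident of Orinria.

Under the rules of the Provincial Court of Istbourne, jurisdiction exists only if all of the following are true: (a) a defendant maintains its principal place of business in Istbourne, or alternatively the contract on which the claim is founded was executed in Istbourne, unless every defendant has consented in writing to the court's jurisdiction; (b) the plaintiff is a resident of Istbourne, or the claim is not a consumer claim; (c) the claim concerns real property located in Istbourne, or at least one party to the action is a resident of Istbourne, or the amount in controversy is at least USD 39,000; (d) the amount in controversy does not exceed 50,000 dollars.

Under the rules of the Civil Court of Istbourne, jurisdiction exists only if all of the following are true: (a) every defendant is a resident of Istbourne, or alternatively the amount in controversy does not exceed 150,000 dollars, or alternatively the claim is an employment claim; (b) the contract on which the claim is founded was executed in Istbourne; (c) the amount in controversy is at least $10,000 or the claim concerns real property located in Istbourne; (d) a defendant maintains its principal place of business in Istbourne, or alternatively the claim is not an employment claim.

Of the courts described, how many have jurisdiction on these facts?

4

The Selhaven District Court:
  (a) The amount in controversy is $41,250, within the $41,500 ceiling, which satisfies one of the alternatives. Satisfied.
  (b) Iyer & Co. resides in Istbourne, so this disjunct is met. Satisfied.
  (c) Iyer & Co. is organised under the laws of Selhaven — that alternative is enough. The exception is not triggered, since the plaintiff resides in Orinria, not Selhaven. Satisfied.
  (d) The amount in controversy is USD 41,250, which meets the USD 5,000 floor. Condition met.
  → The court has jurisdiction.
The Selhaven Regional Court:
  (a) The amount in controversy is 41,250 dollars, which meets the $35,500 floor, which satisfies one of the alternatives. Satisfied.
  (b) The plaintiff resides in Orinria, which is not Selhaven, so one alternative holds. Condition met.
  (c) Anika Iyer resides in Selhaven — that alternative is enough. Met.
  (d) The plaintiff resides in Orinria. Met.
  → Every requirement is satisfied — jurisdiction.
The Provincial Court of Istbourne:
  (a) Iyer & Co. has its principal place of business in Istbourne — that alternative is enough. Condition met.
  (b) The claim is a contract claim, not a consumer claim, so this disjunct is met. Condition met.
  (c) Iyer & Co. resides in Istbourne, so this disjunct is met. Satisfied.
  (d) The amount in controversy is $41,250, within the $50,000 ceiling. Satisfied.
  → The court has jurisdiction.
The Civil Court of Istbourne:
  (a) The amount in controversy is $41,250, within the $150,000 ceiling, so one alternative holds. Met.
  (b) The contract was executed in Istbourne. Met.
  (c) The amount in controversy is 41,250 dollars, which meets the $10,000 floor, which satisfies one of the alternatives. Satisfied.
  (d) Iyer & Co. has its principal place of business in Istbourne, so one alternative holds. Met.
  → Jurisdiction lies.
Courts with jurisdiction: the Selhaven District Court, the Selhaven Regional Court, the Provincial Court of Istbourne, the Civil Court of Istbourne — 4 in total.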